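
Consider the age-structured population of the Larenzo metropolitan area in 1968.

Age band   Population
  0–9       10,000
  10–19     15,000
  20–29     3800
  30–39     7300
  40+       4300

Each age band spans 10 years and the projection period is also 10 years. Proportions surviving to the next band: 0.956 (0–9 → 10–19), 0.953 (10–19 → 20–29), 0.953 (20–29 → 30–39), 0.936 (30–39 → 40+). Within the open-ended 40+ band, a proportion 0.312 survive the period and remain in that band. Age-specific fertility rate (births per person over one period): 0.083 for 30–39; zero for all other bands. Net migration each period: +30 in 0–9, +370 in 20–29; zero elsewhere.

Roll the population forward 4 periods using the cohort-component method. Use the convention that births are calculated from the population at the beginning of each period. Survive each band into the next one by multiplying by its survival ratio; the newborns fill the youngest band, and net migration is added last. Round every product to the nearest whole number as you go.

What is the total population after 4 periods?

Period 1.
Births: 7300 * 0.083 = 606
10–19: 10000 * 0.956 = 9560
20–29: 15000 * 0.953 = 14295
30–39: 3800 * 0.953 = 3621
40+: 7300 * 0.936 + 4300 * 0.312 = 6833 + 1342 = 8175
Net migration: 0–9 + 30 → 636; 20–29 + 370 → 14665
Giving 636 / 9560 / 14665 / 3621 / 8175.
Period 2.
Births: 3621 * 0.083 = 301
10–19: 636 * 0.956 = 608
20–29: 9560 * 0.953 = 9111
30–39: 14665 * 0.953 = 13976
40+: 3621 * 0.936 + 8175 * 0.312 = 3389 + 2551 = 5940
Net migration: 0–9 + 30 → 331; 20–29 + 370 → 9481
Giving 331 / 608 / 9481 / 13976 / 5940.
Period 3.
Births: 13976 * 0.083 = 1160
10–19: 331 * 0.956 = 316
20–29: 608 * 0.953 = 579
30–39: 9481 * 0.953 = 9035
40+: 13976 * 0.936 + 5940 * 0.312 = 13082 + 1853 = 14935
Net migration: 0–9 + 30 → 1190; 20–29 + 370 → 949
Giving 1190 / 316 / 949 / 9035 / 14935.
Period 4.
Births: 9035 * 0.083 = 750
10–19: 1190 * 0.956 = 1138
20–29: 316 * 0.953 = 301
30–39: 949 * 0.953 = 904
40+: 9035 * 0.936 + 14935 * 0.312 = 8457 + 4660 = 13117
Net migration: 0–9 + 30 → 780; 20–29 + 370 → 671
Giving 780 / 1138 / 671 / 904 / 13117.
Total after period 4: 780 + 1138 + 671 + 904 + 13117 = 16610

16610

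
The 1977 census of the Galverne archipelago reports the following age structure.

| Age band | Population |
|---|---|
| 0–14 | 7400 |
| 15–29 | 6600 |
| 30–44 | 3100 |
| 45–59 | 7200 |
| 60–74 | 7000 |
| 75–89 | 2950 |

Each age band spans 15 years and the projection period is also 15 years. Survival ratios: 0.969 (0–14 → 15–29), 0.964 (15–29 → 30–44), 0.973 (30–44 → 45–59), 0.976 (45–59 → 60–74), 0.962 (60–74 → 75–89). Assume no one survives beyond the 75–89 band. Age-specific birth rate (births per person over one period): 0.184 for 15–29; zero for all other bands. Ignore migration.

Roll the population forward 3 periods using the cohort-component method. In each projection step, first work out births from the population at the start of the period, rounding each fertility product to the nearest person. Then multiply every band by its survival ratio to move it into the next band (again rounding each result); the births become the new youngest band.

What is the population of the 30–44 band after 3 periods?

Let group 1 be 0–14 through group 6 = 75–89.
After projecting period 1:
Births: 6600 × 0.184 = 1214
Group 2: 7400 × 0.969 = 7171
Group 3: 6600 × 0.964 = 6362
Group 4: 3100 × 0.973 = 3016
Group 5: 7200 × 0.976 = 7027
Group 6: 7000 × 0.962 = 6734
Population now: 0–14=1214, 15–29=7171, 30–44=6362, 45–59=3016, 60–74=7027, 75–89=6734
After projecting period 2:
Births: 7171 × 0.184 = 1319
Group 2: 1214 × 0.969 = 1176
Group 3: 7171 × 0.964 = 6913
Group 4: 6362 × 0.973 = 6190
Group 5: 3016 × 0.976 = 2944
Group 6: 7027 × 0.962 = 6760
Population now: 0–14=1319, 15–29=1176, 30–44=6913, 45–59=6190, 60–74=2944, 75–89=6760
After projecting period 3:
Births: 1176 × 0.184 = 216
Group 2: 1319 × 0.969 = 1278
Group 3: 1176 × 0.964 = 1134
Group 4: 6913 × 0.973 = 6726
Group 5: 6190 × 0.976 = 6041
Group 6: 2944 × 0.962 = 2832
Population now: 0–14=216, 15–29=1278, 30–44=1134, 45–59=6726, 60–74=6041, 75–89=2832

1134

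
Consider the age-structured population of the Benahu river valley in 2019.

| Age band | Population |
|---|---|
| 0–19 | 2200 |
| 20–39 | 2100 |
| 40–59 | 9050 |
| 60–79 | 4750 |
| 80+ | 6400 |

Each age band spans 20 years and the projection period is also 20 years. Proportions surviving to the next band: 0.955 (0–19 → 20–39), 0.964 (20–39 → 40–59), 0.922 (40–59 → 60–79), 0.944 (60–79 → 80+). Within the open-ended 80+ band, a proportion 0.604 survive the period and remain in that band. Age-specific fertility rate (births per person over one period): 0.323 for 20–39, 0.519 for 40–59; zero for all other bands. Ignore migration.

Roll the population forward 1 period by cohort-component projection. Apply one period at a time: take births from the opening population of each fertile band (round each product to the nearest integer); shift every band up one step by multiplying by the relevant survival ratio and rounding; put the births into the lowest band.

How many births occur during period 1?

Numbering the bands 1..5 from youngest to oldest:
— Period 1 —
Births: 2100 * 0.323 = 678 ; 9050 * 0.519 = 4697 → total 5375
Band 2: 2200 * 0.955 = 2101
Band 3: 2100 * 0.964 = 2024
Band 4: 9050 * 0.922 = 8344
Band 5: 4750 * 0.944 + 6400 * 0.604 = 4484 + 3866 = 8350
End of period: [5375, 2101, 2024, 8344, 8350]

5375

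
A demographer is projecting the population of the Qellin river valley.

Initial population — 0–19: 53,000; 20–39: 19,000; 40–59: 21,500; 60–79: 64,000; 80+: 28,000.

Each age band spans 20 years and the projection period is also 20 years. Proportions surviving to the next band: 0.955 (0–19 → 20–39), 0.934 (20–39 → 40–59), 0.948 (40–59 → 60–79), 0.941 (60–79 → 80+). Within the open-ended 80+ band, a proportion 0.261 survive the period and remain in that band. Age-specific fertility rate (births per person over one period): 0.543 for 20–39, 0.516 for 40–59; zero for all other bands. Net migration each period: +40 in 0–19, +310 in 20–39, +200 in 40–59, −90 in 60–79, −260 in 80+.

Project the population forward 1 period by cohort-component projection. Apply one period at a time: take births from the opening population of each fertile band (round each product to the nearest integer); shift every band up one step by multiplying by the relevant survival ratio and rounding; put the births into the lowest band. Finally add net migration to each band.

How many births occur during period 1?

(Groups numbered youngest = 1 to oldest = 5.)
Period 1:
Births: 19000 * 0.543 = 10317, 21500 * 0.516 = 11094 — total 21411
Group 2: 53000 * 0.955 = 50615
Group 3: 19000 * 0.934 = 17746
Group 4: 21500 * 0.948 = 20382
Group 5: 64000 * 0.941 + 28000 * 0.261 = 60224 + 7308 = 67532
Net migration: Group 1 + 40 → 21451; Group 2 + 310 → 50925; Group 3 + 200 → 17946; Group 4 − 90 → 20292; Group 5 − 260 → 67272
Population now: 0–19=21451, 20–39=50925, 40–59=17946, 60–79=20292, 80+=67272

21411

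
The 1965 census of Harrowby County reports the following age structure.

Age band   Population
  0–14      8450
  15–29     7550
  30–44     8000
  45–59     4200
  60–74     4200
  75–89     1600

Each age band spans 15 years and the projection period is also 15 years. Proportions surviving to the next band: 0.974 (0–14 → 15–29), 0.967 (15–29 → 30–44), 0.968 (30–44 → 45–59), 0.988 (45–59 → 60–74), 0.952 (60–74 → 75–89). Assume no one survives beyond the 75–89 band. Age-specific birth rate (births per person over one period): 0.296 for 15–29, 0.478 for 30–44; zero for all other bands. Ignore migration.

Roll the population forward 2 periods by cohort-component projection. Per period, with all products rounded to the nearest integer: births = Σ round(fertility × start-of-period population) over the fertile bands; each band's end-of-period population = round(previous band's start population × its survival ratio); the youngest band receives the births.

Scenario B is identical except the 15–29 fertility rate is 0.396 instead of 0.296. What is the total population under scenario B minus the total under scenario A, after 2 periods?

1559

Numbering the bands 1..6 from youngest to oldest:
Period 1.
Births: 7550 × 0.296 = 2235, 8000 × 0.478 = 3824 → 6059
Band 2: 8450 × 0.974 = 8230
Band 3: 7550 × 0.967 = 7301
Band 4: 8000 × 0.968 = 7744
Band 5: 4200 × 0.988 = 4150
Band 6: 4200 × 0.952 = 3998
Population now: 0–14=6059, 15–29=8230, 30–44=7301, 45–59=7744, 60–74=4150, 75–89=3998
Period 2.
Births: 8230 × 0.296 = 2436, 7301 × 0.478 = 3490 → 5926
Band 2: 6059 × 0.974 = 5901
Band 3: 8230 × 0.967 = 7958
Band 4: 7301 × 0.968 = 7067
Band 5: 7744 × 0.988 = 7651
Band 6: 4150 × 0.952 = 3951
Population now: 0–14=5926, 15–29=5901, 30–44=7958, 45–59=7067, 60–74=7651, 75–89=3951
Scenario A total after 2 periods: 38454
Scenario B projection —
Period 1.
Births: 7550 × 0.396 = 2990, 8000 × 0.478 = 3824 → 6814
Band 2: 8450 × 0.974 = 8230
Band 3: 7550 × 0.967 = 7301
Band 4: 8000 × 0.968 = 7744
Band 5: 4200 × 0.988 = 4150
Band 6: 4200 × 0.952 = 3998
Population now: 0–14=6814, 15–29=8230, 30–44=7301, 45–59=7744, 60–74=4150, 75–89=3998
Period 2.
Births: 8230 × 0.396 = 3259, 7301 × 0.478 = 3490 → 6749
Band 2: 6814 × 0.974 = 6637
Band 3: 8230 × 0.967 = 7958
Band 4: 7301 × 0.968 = 7067
Band 5: 7744 × 0.988 = 7651
Band 6: 4150 × 0.952 = 3951
Population now: 0–14=6749, 15–29=6637, 30–44=7958, 45–59=7067, 60–74=7651, 75–89=3951
Scenario B total after 2 periods: 40013
Difference B − A = 40013 − 38454 = 1559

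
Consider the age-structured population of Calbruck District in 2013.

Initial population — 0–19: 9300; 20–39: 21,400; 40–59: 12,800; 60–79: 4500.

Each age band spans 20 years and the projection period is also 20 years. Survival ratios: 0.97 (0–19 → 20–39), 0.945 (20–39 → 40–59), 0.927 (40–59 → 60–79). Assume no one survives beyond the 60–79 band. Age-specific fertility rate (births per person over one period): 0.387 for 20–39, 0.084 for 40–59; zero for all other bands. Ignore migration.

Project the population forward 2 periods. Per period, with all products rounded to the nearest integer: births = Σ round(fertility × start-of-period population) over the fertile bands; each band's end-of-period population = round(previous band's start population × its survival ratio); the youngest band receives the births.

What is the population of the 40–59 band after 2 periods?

Period 1.
Births: 21400 × 0.387 = 8282, 12800 × 0.084 = 1075 → 9357
20–39: 9300 × 0.97 = 9021
40–59: 21400 × 0.945 = 20223
60–79: 12800 × 0.927 = 11866
Giving 9357 / 9021 / 20223 / 11866.
Period 2.
Births: 9021 × 0.387 = 3491, 20223 × 0.084 = 1699 → 5190
20–39: 9357 × 0.97 = 9076
40–59: 9021 × 0.945 = 8525
60–79: 20223 × 0.927 = 18747
Giving 5190 / 9076 / 8525 / 18747.

8525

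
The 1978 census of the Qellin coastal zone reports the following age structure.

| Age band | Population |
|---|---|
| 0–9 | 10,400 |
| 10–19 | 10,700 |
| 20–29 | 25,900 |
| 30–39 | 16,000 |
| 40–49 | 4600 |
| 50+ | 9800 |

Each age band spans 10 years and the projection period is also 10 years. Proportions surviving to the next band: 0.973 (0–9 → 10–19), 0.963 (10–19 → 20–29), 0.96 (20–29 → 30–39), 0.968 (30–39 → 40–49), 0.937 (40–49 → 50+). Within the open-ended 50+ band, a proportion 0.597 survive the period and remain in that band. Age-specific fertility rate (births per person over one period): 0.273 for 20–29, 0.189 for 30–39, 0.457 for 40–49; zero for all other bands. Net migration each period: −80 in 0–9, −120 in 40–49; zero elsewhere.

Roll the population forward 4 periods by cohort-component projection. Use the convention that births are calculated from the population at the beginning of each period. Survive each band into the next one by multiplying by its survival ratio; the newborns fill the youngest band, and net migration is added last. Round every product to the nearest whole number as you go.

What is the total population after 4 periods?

87017

Period 1.
Births: 25900 × 0.273 = 7071 ; 16000 × 0.189 = 3024 ; 4600 × 0.457 = 2102 — total 12197
10–19: 10400 × 0.973 = 10119
20–29: 10700 × 0.963 = 10304
30–39: 25900 × 0.96 = 24864
40–49: 16000 × 0.968 = 15488
50+: 4600 × 0.937 + 9800 × 0.597 = 4310 + 5851 = 10161
Net migration: 0–9 − 80 → 12117; 40–49 − 120 → 15368
End of period: [12117, 10119, 10304, 24864, 15368, 10161]
Period 2.
Births: 10304 × 0.273 = 2813 ; 24864 × 0.189 = 4699 ; 15368 × 0.457 = 7023 — total 14535
10–19: 12117 × 0.973 = 11790
20–29: 10119 × 0.963 = 9745
30–39: 10304 × 0.96 = 9892
40–49: 24864 × 0.968 = 24068
50+: 15368 × 0.937 + 10161 × 0.597 = 14400 + 6066 = 20466
Net migration: 0–9 − 80 → 14455; 40–49 − 120 → 23948
End of period: [14455, 11790, 9745, 9892, 23948, 20466]
Period 3.
Births: 9745 × 0.273 = 2660 ; 9892 × 0.189 = 1870 ; 23948 × 0.457 = 10944 — total 15474
10–19: 14455 × 0.973 = 14065
20–29: 11790 × 0.963 = 11354
30–39: 9745 × 0.96 = 9355
40–49: 9892 × 0.968 = 9575
50+: 23948 × 0.937 + 20466 × 0.597 = 22439 + 12218 = 34657
Net migration: 0–9 − 80 → 15394; 40–49 − 120 → 9455
End of period: [15394, 14065, 11354, 9355, 9455, 34657]
Period 4.
Births: 11354 × 0.273 = 3100 ; 9355 × 0.189 = 1768 ; 9455 × 0.457 = 4321 — total 9189
10–19: 15394 × 0.973 = 14978
20–29: 14065 × 0.963 = 13545
30–39: 11354 × 0.96 = 10900
40–49: 9355 × 0.968 = 9056
50+: 9455 × 0.937 + 34657 × 0.597 = 8859 + 20690 = 29549
Net migration: 0–9 − 80 → 9109; 40–49 − 120 → 8936
End of period: [9109, 14978, 13545, 10900, 8936, 29549]
Total after period 4: 9109 + 14978 + 13545 + 10900 + 8936 + 29549 = 87017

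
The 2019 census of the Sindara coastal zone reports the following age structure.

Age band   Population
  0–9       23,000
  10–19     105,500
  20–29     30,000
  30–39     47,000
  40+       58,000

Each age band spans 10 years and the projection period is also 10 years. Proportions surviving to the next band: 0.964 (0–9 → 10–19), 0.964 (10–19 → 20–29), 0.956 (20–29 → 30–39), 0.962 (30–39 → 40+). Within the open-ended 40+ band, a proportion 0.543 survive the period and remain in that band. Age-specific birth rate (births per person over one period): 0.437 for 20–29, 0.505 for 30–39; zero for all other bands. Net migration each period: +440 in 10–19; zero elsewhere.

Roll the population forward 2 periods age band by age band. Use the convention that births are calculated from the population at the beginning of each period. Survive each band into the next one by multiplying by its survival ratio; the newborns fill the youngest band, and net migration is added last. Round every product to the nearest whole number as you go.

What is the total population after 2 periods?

283153

(Bands numbered youngest = 1 to oldest = 5.)
Period 1:
Births: 30000 × 0.437 = 13110 ; 47000 × 0.505 = 23735 → total 36845
Band 2: 23000 × 0.964 = 22172
Band 3: 105500 × 0.964 = 101702
Band 4: 30000 × 0.956 = 28680
Band 5: 47000 × 0.962 + 58000 × 0.543 = 45214 + 31494 = 76708
Net migration: Band 2 + 440 → 22612
Population now: 0–9=36845, 10–19=22612, 20–29=101702, 30–39=28680, 40+=76708
Period 2:
Births: 101702 × 0.437 = 44444 ; 28680 × 0.505 = 14483 → total 58927
Band 2: 36845 × 0.964 = 35519
Band 3: 22612 × 0.964 = 21798
Band 4: 101702 × 0.956 = 97227
Band 5: 28680 × 0.962 + 76708 × 0.543 = 27590 + 41652 = 69242
Net migration: Band 2 + 440 → 35959
Population now: 0–9=58927, 10–19=35959, 20–29=21798, 30–39=97227, 40+=69242
Total after period 2: 58927 + 35959 + 21798 + 97227 + 69242 = 283153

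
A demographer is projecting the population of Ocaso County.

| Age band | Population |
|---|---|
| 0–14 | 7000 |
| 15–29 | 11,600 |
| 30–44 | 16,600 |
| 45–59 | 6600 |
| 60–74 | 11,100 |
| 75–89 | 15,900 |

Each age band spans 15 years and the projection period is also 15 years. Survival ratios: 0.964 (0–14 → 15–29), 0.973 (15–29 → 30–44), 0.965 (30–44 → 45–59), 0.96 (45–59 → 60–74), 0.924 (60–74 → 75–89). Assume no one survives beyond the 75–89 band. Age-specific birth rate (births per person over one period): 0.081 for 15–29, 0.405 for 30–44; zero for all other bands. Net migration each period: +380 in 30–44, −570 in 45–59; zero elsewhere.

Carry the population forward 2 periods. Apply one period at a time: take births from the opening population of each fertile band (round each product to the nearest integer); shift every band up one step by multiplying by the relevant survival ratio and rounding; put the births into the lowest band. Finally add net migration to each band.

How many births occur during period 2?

[period 1]
Births: 11600 × 0.081 = 940, 16600 × 0.405 = 6723 → 7663
15–29: 7000 × 0.964 = 6748
30–44: 11600 × 0.973 = 11287
45–59: 16600 × 0.965 = 16019
60–74: 6600 × 0.96 = 6336
75–89: 11100 × 0.924 = 10256
Net migration: 30–44 + 380 → 11667; 45–59 − 570 → 15449
→ [7663, 6748, 11667, 15449, 6336, 10256]
[period 2]
Births: 6748 × 0.081 = 547, 11667 × 0.405 = 4725 → 5272
15–29: 7663 × 0.964 = 7387
30–44: 6748 × 0.973 = 6566
45–59: 11667 × 0.965 = 11259
60–74: 15449 × 0.96 = 14831
75–89: 6336 × 0.924 = 5854
Net migration: 30–44 + 380 → 6946; 45–59 − 570 → 10689
→ [5272, 7387, 6946, 10689, 14831, 5854]

5272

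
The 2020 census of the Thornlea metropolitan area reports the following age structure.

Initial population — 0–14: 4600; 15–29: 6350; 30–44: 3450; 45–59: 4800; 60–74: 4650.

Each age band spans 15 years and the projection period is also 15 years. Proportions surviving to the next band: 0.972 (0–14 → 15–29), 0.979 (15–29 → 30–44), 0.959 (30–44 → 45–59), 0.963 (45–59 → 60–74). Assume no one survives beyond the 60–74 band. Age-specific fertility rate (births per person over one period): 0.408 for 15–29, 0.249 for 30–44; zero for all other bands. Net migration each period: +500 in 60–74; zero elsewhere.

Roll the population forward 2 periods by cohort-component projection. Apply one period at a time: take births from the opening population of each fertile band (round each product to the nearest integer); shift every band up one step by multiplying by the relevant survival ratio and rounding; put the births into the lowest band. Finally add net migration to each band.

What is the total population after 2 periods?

Numbering the groups 1..5 from youngest to oldest:
Period 1.
Births: 6350 * 0.408 = 2591, 3450 * 0.249 = 859 ⇒ total 3450
Group 2: 4600 * 0.972 = 4471
Group 3: 6350 * 0.979 = 6217
Group 4: 3450 * 0.959 = 3309
Group 5: 4800 * 0.963 = 4622
Net migration: Group 5 + 500 → 5122
Population now: 0–14=3450, 15–29=4471, 30–44=6217, 45–59=3309, 60–74=5122
Period 2.
Births: 4471 * 0.408 = 1824, 6217 * 0.249 = 1548 ⇒ total 3372
Group 2: 3450 * 0.972 = 3353
Group 3: 4471 * 0.979 = 4377
Group 4: 6217 * 0.959 = 5962
Group 5: 3309 * 0.963 = 3187
Net migration: Group 5 + 500 → 3687
Population now: 0–14=3372, 15–29=3353, 30–44=4377, 45–59=5962, 60–74=3687
Total after period 2: 3372 + 3353 + 4377 + 5962 + 3687 = 20751

20751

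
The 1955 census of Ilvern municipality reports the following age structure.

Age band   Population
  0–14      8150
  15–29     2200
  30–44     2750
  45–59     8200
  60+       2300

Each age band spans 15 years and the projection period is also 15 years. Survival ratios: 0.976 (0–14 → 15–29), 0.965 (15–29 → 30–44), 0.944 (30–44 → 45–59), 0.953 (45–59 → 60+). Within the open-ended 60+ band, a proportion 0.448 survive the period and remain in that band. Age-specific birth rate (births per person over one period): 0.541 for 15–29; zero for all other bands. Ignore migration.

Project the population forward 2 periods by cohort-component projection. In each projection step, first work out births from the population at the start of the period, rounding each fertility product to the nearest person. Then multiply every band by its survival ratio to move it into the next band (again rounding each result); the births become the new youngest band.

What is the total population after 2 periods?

21581

(Groups numbered youngest = 1 to oldest = 5.)
Period 1.
Births: 2200 × 0.541 = 1190
Group 2: 8150 × 0.976 = 7954
Group 3: 2200 × 0.965 = 2123
Group 4: 2750 × 0.944 = 2596
Group 5: 8200 × 0.953 + 2300 × 0.448 = 7815 + 1030 = 8845
Giving 1190 / 7954 / 2123 / 2596 / 8845.
Period 2.
Births: 7954 × 0.541 = 4303
Group 2: 1190 × 0.976 = 1161
Group 3: 7954 × 0.965 = 7676
Group 4: 2123 × 0.944 = 2004
Group 5: 2596 × 0.953 + 8845 × 0.448 = 2474 + 3963 = 6437
Giving 4303 / 1161 / 7676 / 2004 / 6437.
Total after period 2: 4303 + 1161 + 7676 + 2004 + 6437 = 21581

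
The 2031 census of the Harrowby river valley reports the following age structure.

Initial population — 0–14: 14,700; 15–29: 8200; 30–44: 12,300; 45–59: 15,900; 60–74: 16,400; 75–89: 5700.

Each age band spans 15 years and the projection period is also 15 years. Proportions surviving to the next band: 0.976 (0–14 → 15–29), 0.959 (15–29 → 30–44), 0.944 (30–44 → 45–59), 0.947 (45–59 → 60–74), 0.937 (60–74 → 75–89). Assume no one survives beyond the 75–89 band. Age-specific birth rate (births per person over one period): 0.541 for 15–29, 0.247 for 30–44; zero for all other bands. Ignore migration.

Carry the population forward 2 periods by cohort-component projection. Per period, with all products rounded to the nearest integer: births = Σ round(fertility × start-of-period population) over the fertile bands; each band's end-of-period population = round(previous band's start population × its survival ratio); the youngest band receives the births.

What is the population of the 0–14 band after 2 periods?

— Period 1 —
Births: 8200 × 0.541 = 4436  |  12300 × 0.247 = 3038 → 7474
15–29: 14700 × 0.976 = 14347
30–44: 8200 × 0.959 = 7864
45–59: 12300 × 0.944 = 11611
60–74: 15900 × 0.947 = 15057
75–89: 16400 × 0.937 = 15367
→ [7474, 14347, 7864, 11611, 15057, 15367]
— Period 2 —
Births: 14347 × 0.541 = 7762  |  7864 × 0.247 = 1942 → 9704
15–29: 7474 × 0.976 = 7295
30–44: 14347 × 0.959 = 13759
45–59: 7864 × 0.944 = 7424
60–74: 11611 × 0.947 = 10996
75–89: 15057 × 0.937 = 14108
→ [9704, 7295, 13759, 7424, 10996, 14108]

9704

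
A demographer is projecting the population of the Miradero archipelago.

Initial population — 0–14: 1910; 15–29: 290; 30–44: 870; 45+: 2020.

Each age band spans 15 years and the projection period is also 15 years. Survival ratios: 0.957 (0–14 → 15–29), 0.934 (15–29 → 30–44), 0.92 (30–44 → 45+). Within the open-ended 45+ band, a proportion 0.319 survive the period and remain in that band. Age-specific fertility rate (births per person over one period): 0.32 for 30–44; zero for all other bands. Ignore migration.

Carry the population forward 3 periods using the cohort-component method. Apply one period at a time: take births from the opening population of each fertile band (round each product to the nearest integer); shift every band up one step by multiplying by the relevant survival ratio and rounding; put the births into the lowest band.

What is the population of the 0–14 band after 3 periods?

546

Let group 1 be 0–14 through group 4 = 45+.
— Period 1 —
Births: 870 * 0.32 = 278
Group 2: 1910 * 0.957 = 1828
Group 3: 290 * 0.934 = 271
Group 4: 870 * 0.92 + 2020 * 0.319 = 800 + 644 = 1444
Giving 278 / 1828 / 271 / 1444.
— Period 2 —
Births: 271 * 0.32 = 87
Group 2: 278 * 0.957 = 266
Group 3: 1828 * 0.934 = 1707
Group 4: 271 * 0.92 + 1444 * 0.319 = 249 + 461 = 710
Giving 87 / 266 / 1707 / 710.
— Period 3 —
Births: 1707 * 0.32 = 546
Group 2: 87 * 0.957 = 83
Group 3: 266 * 0.934 = 248
Group 4: 1707 * 0.92 + 710 * 0.319 = 1570 + 226 = 1796
Giving 546 / 83 / 248 / 1796.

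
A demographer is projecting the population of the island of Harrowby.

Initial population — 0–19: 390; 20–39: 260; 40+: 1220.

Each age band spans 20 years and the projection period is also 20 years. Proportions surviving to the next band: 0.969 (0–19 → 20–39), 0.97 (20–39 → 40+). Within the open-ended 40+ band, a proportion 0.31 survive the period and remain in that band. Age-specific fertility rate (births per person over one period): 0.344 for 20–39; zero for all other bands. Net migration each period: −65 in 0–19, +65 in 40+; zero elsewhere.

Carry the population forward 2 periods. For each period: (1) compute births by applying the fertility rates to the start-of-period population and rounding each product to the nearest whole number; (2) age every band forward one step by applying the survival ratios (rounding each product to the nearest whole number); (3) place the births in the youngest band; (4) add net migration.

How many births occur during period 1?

Numbering the bands 1..3 from youngest to oldest:
[period 1]
Births: 260 * 0.344 = 89
Band 2: 390 * 0.969 = 378
Band 3: 260 * 0.97 + 1220 * 0.31 = 252 + 378 = 630
Net migration: Band 1 − 65 → 24; Band 3 + 65 → 695
End of period: [24, 378, 695]

89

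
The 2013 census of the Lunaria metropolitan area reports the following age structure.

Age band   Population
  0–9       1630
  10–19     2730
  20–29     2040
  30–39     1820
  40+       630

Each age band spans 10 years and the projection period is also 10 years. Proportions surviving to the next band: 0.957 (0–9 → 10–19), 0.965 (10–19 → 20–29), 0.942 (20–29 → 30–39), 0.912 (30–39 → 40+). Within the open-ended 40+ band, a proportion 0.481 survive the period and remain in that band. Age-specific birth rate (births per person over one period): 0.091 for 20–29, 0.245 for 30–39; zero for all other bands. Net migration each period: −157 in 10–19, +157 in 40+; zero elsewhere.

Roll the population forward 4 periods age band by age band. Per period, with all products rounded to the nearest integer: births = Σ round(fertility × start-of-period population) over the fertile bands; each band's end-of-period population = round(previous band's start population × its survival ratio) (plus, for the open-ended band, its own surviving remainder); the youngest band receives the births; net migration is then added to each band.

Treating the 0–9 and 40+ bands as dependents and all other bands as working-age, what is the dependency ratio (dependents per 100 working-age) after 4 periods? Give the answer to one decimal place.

241.4

Period 1.
Births: 2040 × 0.091 = 186  |  1820 × 0.245 = 446 — total 632
10–19: 1630 × 0.957 = 1560
20–29: 2730 × 0.965 = 2634
30–39: 2040 × 0.942 = 1922
40+: 1820 × 0.912 + 630 × 0.481 = 1660 + 303 = 1963
Net migration: 10–19 − 157 → 1403; 40+ + 157 → 2120
Giving 632 / 1403 / 2634 / 1922 / 2120.
Period 2.
Births: 2634 × 0.091 = 240  |  1922 × 0.245 = 471 — total 711
10–19: 632 × 0.957 = 605
20–29: 1403 × 0.965 = 1354
30–39: 2634 × 0.942 = 2481
40+: 1922 × 0.912 + 2120 × 0.481 = 1753 + 1020 = 2773
Net migration: 10–19 − 157 → 448; 40+ + 157 → 2930
Giving 711 / 448 / 1354 / 2481 / 2930.
Period 3.
Births: 1354 × 0.091 = 123  |  2481 × 0.245 = 608 — total 731
10–19: 711 × 0.957 = 680
20–29: 448 × 0.965 = 432
30–39: 1354 × 0.942 = 1275
40+: 2481 × 0.912 + 2930 × 0.481 = 2263 + 1409 = 3672
Net migration: 10–19 − 157 → 523; 40+ + 157 → 3829
Giving 731 / 523 / 432 / 1275 / 3829.
Period 4.
Births: 432 × 0.091 = 39  |  1275 × 0.245 = 312 — total 351
10–19: 731 × 0.957 = 700
20–29: 523 × 0.965 = 505
30–39: 432 × 0.942 = 407
40+: 1275 × 0.912 + 3829 × 0.481 = 1163 + 1842 = 3005
Net migration: 10–19 − 157 → 543; 40+ + 157 → 3162
Giving 351 / 543 / 505 / 407 / 3162.
Dependents (band 0–9 + band 40+) = 351 + 3162 = 3513; working-age = 1455; ratio = 3513/1455 × 100 = 241.4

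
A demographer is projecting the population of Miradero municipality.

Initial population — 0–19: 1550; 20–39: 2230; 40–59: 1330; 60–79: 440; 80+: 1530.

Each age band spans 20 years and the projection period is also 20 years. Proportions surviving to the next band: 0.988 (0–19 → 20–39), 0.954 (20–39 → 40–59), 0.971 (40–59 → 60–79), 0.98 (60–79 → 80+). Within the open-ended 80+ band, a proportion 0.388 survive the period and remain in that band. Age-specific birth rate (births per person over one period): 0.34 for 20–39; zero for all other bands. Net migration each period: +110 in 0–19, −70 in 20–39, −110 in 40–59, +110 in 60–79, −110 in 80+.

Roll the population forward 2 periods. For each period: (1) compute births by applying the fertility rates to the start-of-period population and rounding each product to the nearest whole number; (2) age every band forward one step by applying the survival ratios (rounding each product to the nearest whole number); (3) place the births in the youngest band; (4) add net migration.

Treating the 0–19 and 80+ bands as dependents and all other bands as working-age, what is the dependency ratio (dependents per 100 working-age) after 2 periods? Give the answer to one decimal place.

Call the groups 1 to 5, youngest first.
Period 1:
Births: 2230 × 0.34 = 758
Group 2: 1550 × 0.988 = 1531
Group 3: 2230 × 0.954 = 2127
Group 4: 1330 × 0.971 = 1291
Group 5: 440 × 0.98 + 1530 × 0.388 = 431 + 594 = 1025
Net migration: Group 1 + 110 → 868; Group 2 − 70 → 1461; Group 3 − 110 → 2017; Group 4 + 110 → 1401; Group 5 − 110 → 915
→ [868, 1461, 2017, 1401, 915]
Period 2:
Births: 1461 × 0.34 = 497
Group 2: 868 × 0.988 = 858
Group 3: 1461 × 0.954 = 1394
Group 4: 2017 × 0.971 = 1959
Group 5: 1401 × 0.98 + 915 × 0.388 = 1373 + 355 = 1728
Net migration: Group 1 + 110 → 607; Group 2 − 70 → 788; Group 3 − 110 → 1284; Group 4 + 110 → 2069; Group 5 − 110 → 1618
→ [607, 788, 1284, 2069, 1618]
Dependents (band 0–19 + band 80+) = 607 + 1618 = 2225; working-age = 4141; ratio = 2225/4141 × 100 = 53.7

53.7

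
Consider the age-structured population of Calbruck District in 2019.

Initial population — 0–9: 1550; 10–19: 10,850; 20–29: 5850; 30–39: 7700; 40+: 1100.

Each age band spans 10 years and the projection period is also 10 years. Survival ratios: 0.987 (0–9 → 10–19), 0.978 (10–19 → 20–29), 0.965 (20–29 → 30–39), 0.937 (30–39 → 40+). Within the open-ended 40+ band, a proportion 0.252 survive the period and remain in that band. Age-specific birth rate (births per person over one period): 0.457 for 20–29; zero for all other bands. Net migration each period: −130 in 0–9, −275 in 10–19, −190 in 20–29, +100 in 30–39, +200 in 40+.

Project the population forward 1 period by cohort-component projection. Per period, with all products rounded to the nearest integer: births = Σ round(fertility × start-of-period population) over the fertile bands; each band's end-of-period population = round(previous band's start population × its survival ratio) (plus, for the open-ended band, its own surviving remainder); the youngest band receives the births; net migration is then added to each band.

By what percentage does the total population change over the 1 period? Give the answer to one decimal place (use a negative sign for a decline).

Period 1:
Births: 5850 * 0.457 = 2673
10–19: 1550 * 0.987 = 1530
20–29: 10850 * 0.978 = 10611
30–39: 5850 * 0.965 = 5645
40+: 7700 * 0.937 + 1100 * 0.252 = 7215 + 277 = 7492
Net migration: 0–9 − 130 → 2543; 10–19 − 275 → 1255; 20–29 − 190 → 10421; 30–39 + 100 → 5745; 40+ + 200 → 7692
→ [2543, 1255, 10421, 5745, 7692]
Total: 27050 → 27656; change = 606; percentage change = 2.2%

2.2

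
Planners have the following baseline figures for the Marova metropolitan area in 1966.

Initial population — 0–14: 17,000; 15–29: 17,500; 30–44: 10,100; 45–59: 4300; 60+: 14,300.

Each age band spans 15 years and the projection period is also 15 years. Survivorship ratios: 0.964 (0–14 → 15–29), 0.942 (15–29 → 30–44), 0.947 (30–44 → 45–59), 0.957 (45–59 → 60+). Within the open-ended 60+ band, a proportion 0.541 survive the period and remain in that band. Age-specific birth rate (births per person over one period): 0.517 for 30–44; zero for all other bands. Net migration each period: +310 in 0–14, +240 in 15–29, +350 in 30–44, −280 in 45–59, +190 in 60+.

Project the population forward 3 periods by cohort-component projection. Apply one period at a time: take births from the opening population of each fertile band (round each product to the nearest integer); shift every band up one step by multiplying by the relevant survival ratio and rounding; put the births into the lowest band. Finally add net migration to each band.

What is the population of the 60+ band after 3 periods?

23613

Call the groups 1 to 5, youngest first.
Period 1:
Births: 10100 × 0.517 = 5222
Group 2: 17000 × 0.964 = 16388
Group 3: 17500 × 0.942 = 16485
Group 4: 10100 × 0.947 = 9565
Group 5: 4300 × 0.957 + 14300 × 0.541 = 4115 + 7736 = 11851
Net migration: Group 1 + 310 → 5532; Group 2 + 240 → 16628; Group 3 + 350 → 16835; Group 4 − 280 → 9285; Group 5 + 190 → 12041
→ [5532, 16628, 16835, 9285, 12041]
Period 2:
Births: 16835 × 0.517 = 8704
Group 2: 5532 × 0.964 = 5333
Group 3: 16628 × 0.942 = 15664
Group 4: 16835 × 0.947 = 15943
Group 5: 9285 × 0.957 + 12041 × 0.541 = 8886 + 6514 = 15400
Net migration: Group 1 + 310 → 9014; Group 2 + 240 → 5573; Group 3 + 350 → 16014; Group 4 − 280 → 15663; Group 5 + 190 → 15590
→ [9014, 5573, 16014, 15663, 15590]
Period 3:
Births: 16014 × 0.517 = 8279
Group 2: 9014 × 0.964 = 8689
Group 3: 5573 × 0.942 = 5250
Group 4: 16014 × 0.947 = 15165
Group 5: 15663 × 0.957 + 15590 × 0.541 = 14989 + 8434 = 23423
Net migration: Group 1 + 310 → 8589; Group 2 + 240 → 8929; Group 3 + 350 → 5600; Group 4 − 280 → 14885; Group 5 + 190 → 23613
→ [8589, 8929, 5600, 14885, 23613]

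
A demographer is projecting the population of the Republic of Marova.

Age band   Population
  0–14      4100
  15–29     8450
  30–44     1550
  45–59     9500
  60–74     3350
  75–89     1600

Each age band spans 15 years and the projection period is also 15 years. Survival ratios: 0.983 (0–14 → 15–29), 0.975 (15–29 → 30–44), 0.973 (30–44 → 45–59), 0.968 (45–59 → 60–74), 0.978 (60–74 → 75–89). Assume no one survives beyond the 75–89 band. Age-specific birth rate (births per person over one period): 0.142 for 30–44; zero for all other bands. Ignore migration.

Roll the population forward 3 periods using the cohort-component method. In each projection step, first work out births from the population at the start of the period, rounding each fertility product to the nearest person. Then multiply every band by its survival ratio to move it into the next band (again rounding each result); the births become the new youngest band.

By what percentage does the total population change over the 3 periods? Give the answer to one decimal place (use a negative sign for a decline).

-47.7

[period 1]
Births: 1550 × 0.142 = 220
15–29: 4100 × 0.983 = 4030
30–44: 8450 × 0.975 = 8239
45–59: 1550 × 0.973 = 1508
60–74: 9500 × 0.968 = 9196
75–89: 3350 × 0.978 = 3276
Giving 220 / 4030 / 8239 / 1508 / 9196 / 3276.
[period 2]
Births: 8239 × 0.142 = 1170
15–29: 220 × 0.983 = 216
30–44: 4030 × 0.975 = 3929
45–59: 8239 × 0.973 = 8017
60–74: 1508 × 0.968 = 1460
75–89: 9196 × 0.978 = 8994
Giving 1170 / 216 / 3929 / 8017 / 1460 / 8994.
[period 3]
Births: 3929 × 0.142 = 558
15–29: 1170 × 0.983 = 1150
30–44: 216 × 0.975 = 211
45–59: 3929 × 0.973 = 3823
60–74: 8017 × 0.968 = 7760
75–89: 1460 × 0.978 = 1428
Giving 558 / 1150 / 211 / 3823 / 7760 / 1428.
Total: 28550 → 14930; change = -13620; percentage change = -47.7%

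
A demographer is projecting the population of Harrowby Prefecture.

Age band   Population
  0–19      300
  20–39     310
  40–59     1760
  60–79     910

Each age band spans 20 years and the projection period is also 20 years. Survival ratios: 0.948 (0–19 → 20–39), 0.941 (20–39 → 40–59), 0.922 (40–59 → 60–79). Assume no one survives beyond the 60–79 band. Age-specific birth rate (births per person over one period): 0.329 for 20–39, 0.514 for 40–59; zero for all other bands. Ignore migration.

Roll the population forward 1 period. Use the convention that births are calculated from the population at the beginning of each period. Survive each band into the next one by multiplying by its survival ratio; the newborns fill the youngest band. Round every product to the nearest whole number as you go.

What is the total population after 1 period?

Let band 1 be 0–19 through band 4 = 60–79.
[period 1]
Births: 310 × 0.329 = 102  |  1760 × 0.514 = 905 — total 1007
Band 2: 300 × 0.948 = 284
Band 3: 310 × 0.941 = 292
Band 4: 1760 × 0.922 = 1623
Population now: 0–19=1007, 20–39=284, 40–59=292, 60–79=1623
Total after period 1: 1007 + 284 + 292 + 1623 = 3206

3206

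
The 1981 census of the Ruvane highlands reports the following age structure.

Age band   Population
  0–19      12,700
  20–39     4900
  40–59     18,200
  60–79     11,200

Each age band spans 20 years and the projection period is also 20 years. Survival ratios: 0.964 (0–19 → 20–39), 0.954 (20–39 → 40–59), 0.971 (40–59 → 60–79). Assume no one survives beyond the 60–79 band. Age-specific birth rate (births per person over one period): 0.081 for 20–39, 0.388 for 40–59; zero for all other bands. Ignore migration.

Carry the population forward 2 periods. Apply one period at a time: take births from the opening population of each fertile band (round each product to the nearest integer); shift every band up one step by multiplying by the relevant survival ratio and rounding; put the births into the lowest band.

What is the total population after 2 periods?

Period 1:
Births: 4900 × 0.081 = 397  |  18200 × 0.388 = 7062 → total 7459
20–39: 12700 × 0.964 = 12243
40–59: 4900 × 0.954 = 4675
60–79: 18200 × 0.971 = 17672
Giving 7459 / 12243 / 4675 / 17672.
Period 2:
Births: 12243 × 0.081 = 992  |  4675 × 0.388 = 1814 → total 2806
20–39: 7459 × 0.964 = 7190
40–59: 12243 × 0.954 = 11680
60–79: 4675 × 0.971 = 4539
Giving 2806 / 7190 / 11680 / 4539.
Total after period 2: 2806 + 7190 + 11680 + 4539 = 26215

26215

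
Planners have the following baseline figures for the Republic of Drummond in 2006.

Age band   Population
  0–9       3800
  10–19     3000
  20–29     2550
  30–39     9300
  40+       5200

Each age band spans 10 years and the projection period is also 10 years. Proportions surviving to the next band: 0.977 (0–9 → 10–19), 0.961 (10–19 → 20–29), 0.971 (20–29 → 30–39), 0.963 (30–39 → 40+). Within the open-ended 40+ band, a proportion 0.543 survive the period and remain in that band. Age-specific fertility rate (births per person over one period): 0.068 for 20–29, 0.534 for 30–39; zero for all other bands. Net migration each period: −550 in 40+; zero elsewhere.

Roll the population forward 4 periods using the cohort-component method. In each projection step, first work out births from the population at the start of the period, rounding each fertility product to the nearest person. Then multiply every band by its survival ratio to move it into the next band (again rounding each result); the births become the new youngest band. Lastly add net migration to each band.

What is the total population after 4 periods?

Let band 1 be 0–9 through band 5 = 40+.
[period 1]
Births: 2550 × 0.068 = 173 ; 9300 × 0.534 = 4966 → total 5139
Band 2: 3800 × 0.977 = 3713
Band 3: 3000 × 0.961 = 2883
Band 4: 2550 × 0.971 = 2476
Band 5: 9300 × 0.963 + 5200 × 0.543 = 8956 + 2824 = 11780
Net migration: Band 5 − 550 → 11230
End of period: [5139, 3713, 2883, 2476, 11230]
[period 2]
Births: 2883 × 0.068 = 196 ; 2476 × 0.534 = 1322 → total 1518
Band 2: 5139 × 0.977 = 5021
Band 3: 3713 × 0.961 = 3568
Band 4: 2883 × 0.971 = 2799
Band 5: 2476 × 0.963 + 11230 × 0.543 = 2384 + 6098 = 8482
Net migration: Band 5 − 550 → 7932
End of period: [1518, 5021, 3568, 2799, 7932]
[period 3]
Births: 3568 × 0.068 = 243 ; 2799 × 0.534 = 1495 → total 1738
Band 2: 1518 × 0.977 = 1483
Band 3: 5021 × 0.961 = 4825
Band 4: 3568 × 0.971 = 3465
Band 5: 2799 × 0.963 + 7932 × 0.543 = 2695 + 4307 = 7002
Net migration: Band 5 − 550 → 6452
End of period: [1738, 1483, 4825, 3465, 6452]
[period 4]
Births: 4825 × 0.068 = 328 ; 3465 × 0.534 = 1850 → total 2178
Band 2: 1738 × 0.977 = 1698
Band 3: 1483 × 0.961 = 1425
Band 4: 4825 × 0.971 = 4685
Band 5: 3465 × 0.963 + 6452 × 0.543 = 3337 + 3503 = 6840
Net migration: Band 5 − 550 → 6290
End of period: [2178, 1698, 1425, 4685, 6290]
Total after period 4: 2178 + 1698 + 1425 + 4685 + 6290 = 16276

16276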